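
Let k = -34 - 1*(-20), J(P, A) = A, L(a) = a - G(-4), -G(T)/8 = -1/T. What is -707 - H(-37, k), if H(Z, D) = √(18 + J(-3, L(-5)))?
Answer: -707 - √15 ≈ -710.87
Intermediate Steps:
G(T) = 8/T (G(T) = -(-8)/T = 8/T)
L(a) = 2 + a (L(a) = a - 8/(-4) = a - 8*(-1)/4 = a - 1*(-2) = a + 2 = 2 + a)
k = -14 (k = -34 + 20 = -14)
H(Z, D) = √15 (H(Z, D) = √(18 + (2 - 5)) = √(18 - 3) = √15)
-707 - H(-37, k) = -707 - √15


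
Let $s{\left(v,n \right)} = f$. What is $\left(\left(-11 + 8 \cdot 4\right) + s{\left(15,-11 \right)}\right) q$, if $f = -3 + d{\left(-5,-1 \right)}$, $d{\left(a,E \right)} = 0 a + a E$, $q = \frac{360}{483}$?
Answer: $\frac{120}{7} \approx 17.143$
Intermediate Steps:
$q = \frac{120}{161}$ ($q = 360 \cdot \frac{1}{483} = \frac{120}{161} \approx 0.74534$)
$d{\left(a,E \right)} = E a$ ($d{\left(a,E \right)} = 0 + E a = E a$)
$f = 2$ ($f = -3 - -5 = -3 + 5 = 2$)
$s{\left(v,n \right)} = 2$
$\left(\left(-11 + 8 \cdot 4\right) + s{\left(15,-11 \right)}\right) q = \left(\left(-11 + 8 \cdot 4\right) + 2\right) \frac{120}{161} = \left(\left(-11 + 32\right) + 2\right) \frac{120}{161} = \left(21 + 2\right) \frac{120}{161} = 23 \cdot \frac{120}{161} = \frac{120}{7}$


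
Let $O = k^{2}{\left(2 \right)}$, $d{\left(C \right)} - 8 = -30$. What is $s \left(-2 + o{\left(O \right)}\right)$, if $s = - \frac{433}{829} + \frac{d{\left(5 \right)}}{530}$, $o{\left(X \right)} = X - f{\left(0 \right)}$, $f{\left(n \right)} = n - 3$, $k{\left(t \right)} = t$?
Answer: $- \frac{123864}{43937} \approx -2.8191$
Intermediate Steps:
$d{\left(C \right)} = -22$ ($d{\left(C \right)} = 8 - 30 = -22$)
$f{\left(n \right)} = -3 + n$
$O = 4$ ($O = 2^{2} = 4$)
$o{\left(X \right)} = 3 + X$ ($o{\left(X \right)} = X - \left(-3 + 0\right) = X - -3 = X + 3 = 3 + X$)
$s = - \frac{123864}{219685}$ ($s = - \frac{433}{829} - \frac{22}{530} = \left(-433\right) \frac{1}{829} - \frac{11}{265} = - \frac{433}{829} - \frac{11}{265} = - \frac{123864}{219685} \approx -0.56383$)
$s \left(-2 + o{\left(O \right)}\right) = - \frac{123864 \left(-2 + \left(3 + 4\right)\right)}{219685} = - \frac{123864 \left(-2 + 7\right)}{219685} = \left(- \frac{123864}{219685}\right) 5 = - \frac{123864}{43937}$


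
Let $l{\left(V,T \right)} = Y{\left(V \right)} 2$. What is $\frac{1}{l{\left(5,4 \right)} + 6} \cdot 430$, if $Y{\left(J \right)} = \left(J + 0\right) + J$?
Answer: $\frac{215}{13} \approx 16.538$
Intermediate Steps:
$Y{\left(J \right)} = 2 J$ ($Y{\left(J \right)} = J + J = 2 J$)
$l{\left(V,T \right)} = 4 V$ ($l{\left(V,T \right)} = 2 V 2 = 4 V$)
$\frac{1}{l{\left(5,4 \right)} + 6} \cdot 430 = \frac{1}{4 \cdot 5 + 6} \cdot 430 = \frac{1}{20 + 6} \cdot 430 = \frac{1}{26} \cdot 430 = \frac{215}{13}$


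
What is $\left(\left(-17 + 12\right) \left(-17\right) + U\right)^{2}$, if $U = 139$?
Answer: $50176$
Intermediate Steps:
$\left(\left(-17 + 12\right) \left(-17\right) + U\right)^{2} = \left(\left(-17 + 12\right) \left(-17\right) + 139\right)^{2} = \left(\left(-5\right) \left(-17\right) + 139\right)^{2} = \left(85 + 139\right)^{2} = 224^{2} = 50176$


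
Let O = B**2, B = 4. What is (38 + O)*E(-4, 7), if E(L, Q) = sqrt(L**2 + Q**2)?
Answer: 54*sqrt(65) ≈ 435.36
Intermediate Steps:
O = 16 (O = 4**2 = 16)
(38 + O)*E(-4, 7) = (38 + 16)*sqrt((-4)**2 + 7**2) = 54*sqrt(16 + 49) = 54*sqrt(65)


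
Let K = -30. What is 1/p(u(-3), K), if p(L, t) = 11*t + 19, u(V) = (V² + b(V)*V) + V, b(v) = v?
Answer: -1/311 ≈ -0.0032154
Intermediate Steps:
u(V) = V + 2*V² (u(V) = (V² + V*V) + V = (V² + V²) + V = 2*V² + V = V + 2*V²)
p(L, t) = 19 + 11*t
1/p(u(-3), K) = 1/(19 + 11*(-30)) = 1/(19 - 330) = 1/(-311) = -1/311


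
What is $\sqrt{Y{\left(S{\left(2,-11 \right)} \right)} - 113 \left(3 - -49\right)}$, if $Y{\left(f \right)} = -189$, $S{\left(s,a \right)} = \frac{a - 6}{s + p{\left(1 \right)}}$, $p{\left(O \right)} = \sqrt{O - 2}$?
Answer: $i \sqrt{6065} \approx 77.878 i$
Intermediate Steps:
$p{\left(O \right)} = \sqrt{-2 + O}$
$S{\left(s,a \right)} = \frac{-6 + a}{i + s}$ ($S{\left(s,a \right)} = \frac{a - 6}{s + \sqrt{-2 + 1}} = \frac{-6 + a}{s + \sqrt{-1}} = \frac{-6 + a}{s + i} = \frac{-6 + a}{i + s}$)
$\sqrt{Y{\left(S{\left(2,-11 \right)} \right)} - 113 \left(3 - -49\right)} = \sqrt{-189 - 113 \left(3 - -49\right)} = \sqrt{-189 - 113 \left(3 + 49\right)} = \sqrt{-189 - 5876} = \sqrt{-6065} = i \sqrt{6065}$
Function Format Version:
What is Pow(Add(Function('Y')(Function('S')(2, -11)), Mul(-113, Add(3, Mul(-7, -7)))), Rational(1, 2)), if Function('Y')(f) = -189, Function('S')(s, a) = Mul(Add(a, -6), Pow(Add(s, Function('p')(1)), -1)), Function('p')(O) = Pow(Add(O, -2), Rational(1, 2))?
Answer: Mul(I, Pow(6065, Rational(1, 2))) ≈ Mul(77.878, I)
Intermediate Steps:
Function('p')(O) = Pow(Add(-2, O), Rational(1, 2))
Function('S')(s, a) = Mul(Pow(Add(I, s), -1), Add(-6, a)) (Function('S')(s, a) = Mul(Add(a, -6), Pow(Add(s, Pow(Add(-2, 1), Rational(1, 2))), -1)) = Mul(Add(-6, a), Pow(Add(s, Pow(-1, Rational(1, 2))), -1)) = Mul(Add(-6, a), Pow(Add(s, I), -1)) = Mul(Add(-6, a), Pow(Add(I, s), -1)) = Mul(Pow(Add(I, s), -1), Add(-6, a)))
Pow(Add(Function('Y')(Function('S')(2, -11)), Mul(-113, Add(3, Mul(-7, -7)))), Rational(1, 2)) = Pow(Add(-189, Mul(-113, Add(3, Mul(-7, -7)))), Rational(1, 2)) = Pow(Add(-189, Mul(-113, Add(3, 49))), Rational(1, 2)) = Pow(Add(-189, Mul(-113, 52)), Rational(1, 2)) = Pow(Add(-189, -5876), Rational(1, 2)) = Pow(-6065, Rational(1, 2)) = Mul(I, Pow(6065, Rational(1, 2)))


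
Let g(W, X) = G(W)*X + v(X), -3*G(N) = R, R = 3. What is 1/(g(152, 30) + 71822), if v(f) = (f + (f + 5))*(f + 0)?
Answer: 1/73742 ≈ 1.3561e-5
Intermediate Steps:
v(f) = f*(5 + 2*f) (v(f) = (f + (5 + f))*f = (5 + 2*f)*f = f*(5 + 2*f))
G(N) = -1 (G(N) = -⅓*3 = -1)
g(W, X) = -X + X*(5 + 2*X)
1/(g(152, 30) + 71822) = 1/(2*30*(2 + 30) + 71822) = 1/(2*30*32 + 71822) = 1/(1920 + 71822) = 1/73742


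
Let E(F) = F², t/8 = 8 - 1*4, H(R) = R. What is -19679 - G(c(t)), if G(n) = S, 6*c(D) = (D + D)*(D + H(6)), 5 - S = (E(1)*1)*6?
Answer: -19678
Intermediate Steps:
t = 32 (t = 8*(8 - 1*4) = 8*(8 - 4) = 8*4 = 32)
S = -1 (S = 5 - 1²*1*6 = 5 - 1*1*6 = 5 - 6 = -1)
c(D) = D*(6 + D)/3 (c(D) = ((D + D)*(D + 6))/6 = ((2*D)*(6 + D))/6 = (2*D*(6 + D))/6 = D*(6 + D)/3)
G(n) = -1
-19679 - G(c(t)) = -19679 - 1*(-1) = -19679 + 1 = -19678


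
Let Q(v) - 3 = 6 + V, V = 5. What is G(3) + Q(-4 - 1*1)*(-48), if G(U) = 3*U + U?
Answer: -660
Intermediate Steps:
G(U) = 4*U
Q(v) = 14 (Q(v) = 3 + (6 + 5) = 3 + 11 = 14)
G(3) + Q(-4 - 1*1)*(-48) = 4*3 + 14*(-48) = 12 - 672 = -660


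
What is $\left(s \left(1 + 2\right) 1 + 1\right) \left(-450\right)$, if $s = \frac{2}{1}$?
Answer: $-3150$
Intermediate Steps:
$s = 2$ ($s = 2 \cdot 1 = 2$)
$\left(s \left(1 + 2\right) 1 + 1\right) \left(-450\right) = \left(2 \left(1 + 2\right) 1 + 1\right) \left(-450\right) = \left(2 \cdot 3 \cdot 1 + 1\right) \left(-450\right) = \left(2 \cdot 3 + 1\right) \left(-450\right) = \left(6 + 1\right) \left(-450\right) = 7 \left(-450\right) = -3150$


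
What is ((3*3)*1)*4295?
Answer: 38655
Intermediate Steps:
((3*3)*1)*4295 = (9*1)*4295 = 9*4295 = 38655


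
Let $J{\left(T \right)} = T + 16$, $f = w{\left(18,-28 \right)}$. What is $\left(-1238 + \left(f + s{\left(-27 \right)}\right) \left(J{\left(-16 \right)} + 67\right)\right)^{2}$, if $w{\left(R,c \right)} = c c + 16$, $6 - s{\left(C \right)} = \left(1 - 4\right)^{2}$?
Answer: $2720769921$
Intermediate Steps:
$s{\left(C \right)} = -3$ ($s{\left(C \right)} = 6 - \left(1 - 4\right)^{2} = 6 - \left(-3\right)^{2} = 6 - 9 = -3$)
$w{\left(R,c \right)} = 16 + c^{2}$ ($w{\left(R,c \right)} = c^{2} + 16 = 16 + c^{2}$)
$f = 800$ ($f = 16 + \left(-28\right)^{2} = 16 + 784 = 800$)
$J{\left(T \right)} = 16 + T$
$\left(-1238 + \left(f + s{\left(-27 \right)}\right) \left(J{\left(-16 \right)} + 67\right)\right)^{2} = \left(-1238 + \left(800 - 3\right) \left(\left(16 - 16\right) + 67\right)\right)^{2} = \left(-1238 + 797 \left(0 + 67\right)\right)^{2} = \left(-1238 + 797 \cdot 67\right)^{2} = \left(-1238 + 53399\right)^{2} = 52161^{2} = 2720769921$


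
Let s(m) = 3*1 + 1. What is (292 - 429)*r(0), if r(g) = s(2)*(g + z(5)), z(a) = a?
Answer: -2740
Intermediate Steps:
s(m) = 4 (s(m) = 3 + 1 = 4)
r(g) = 20 + 4*g (r(g) = 4*(g + 5) = 4*(5 + g) = 20 + 4*g)
(292 - 429)*r(0) = (292 - 429)*(20 + 4*0) = -137*(20 + 0) = -137*20 = -2740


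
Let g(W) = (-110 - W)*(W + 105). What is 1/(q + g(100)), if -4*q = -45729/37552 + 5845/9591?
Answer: -1440644928/62019545055001 ≈ -2.3229e-5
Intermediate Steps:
q = 219095399/1440644928 (q = -(-45729/37552 + 5845/9591)/4 = -¼*(-219095399/360161232) = 219095399/1440644928 ≈ 0.15208)
g(W) = (-110 - W)*(105 + W)
1/(q + g(100)) = 1/(219095399/1440644928 + (-11550 - 1*100² - 215*100)) = 1/(219095399/1440644928 + (-11550 - 1*10000 - 21500)) = 1/(219095399/1440644928 + (-11550 - 10000 - 21500)) = 1/(219095399/1440644928 - 43050) = 1/(-62019545055001/1440644928) = -1440644928/62019545055001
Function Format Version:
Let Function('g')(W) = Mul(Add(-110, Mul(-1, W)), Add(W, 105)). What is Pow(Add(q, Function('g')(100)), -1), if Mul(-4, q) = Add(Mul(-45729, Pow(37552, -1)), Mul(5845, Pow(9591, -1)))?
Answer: Rational(-1440644928, 62019545055001) ≈ -2.3229e-5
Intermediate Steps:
q = Rational(219095399, 1440644928) (q = Mul(Rational(-1, 4), Add(Mul(-45729, Pow(37552, -1)), Mul(5845, Pow(9591, -1)))) = Mul(Rational(-1, 4), Add(Mul(-45729, Rational(1, 37552)), Mul(5845, Rational(1, 9591)))) = Mul(Rational(-1, 4), Add(Rational(-45729, 37552), Rational(5845, 9591))) = Mul(Rational(-1, 4), Rational(-219095399, 360161232)) = Rational(219095399, 1440644928) ≈ 0.15208)
Function('g')(W) = Mul(Add(-110, Mul(-1, W)), Add(105, W))
Pow(Add(q, Function('g')(100)), -1) = Pow(Add(Rational(219095399, 1440644928), Add(-11550, Mul(-1, Pow(100, 2)), Mul(-215, 100))), -1) = Pow(Add(Rational(219095399, 1440644928), Add(-11550, Mul(-1, 10000), -21500)), -1) = Pow(Add(Rational(219095399, 1440644928), Add(-11550, -10000, -21500)), -1) = Pow(Add(Rational(219095399, 1440644928), -43050), -1) = Pow(Rational(-62019545055001, 1440644928), -1) = Rational(-1440644928, 62019545055001)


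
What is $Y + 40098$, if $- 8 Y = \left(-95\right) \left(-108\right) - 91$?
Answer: $\frac{310615}{8} \approx 38827.0$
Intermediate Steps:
$Y = - \frac{10169}{8}$ ($Y = - \frac{\left(-95\right) \left(-108\right) - 91}{8} = - \frac{10260 - 91}{8} = \left(- \frac{1}{8}\right) 10169 = - \frac{10169}{8} \approx -1271.1$)
$Y + 40098 = - \frac{10169}{8} + 40098 = \frac{310615}{8}$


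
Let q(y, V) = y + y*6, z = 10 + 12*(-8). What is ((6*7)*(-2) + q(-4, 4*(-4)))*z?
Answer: 9632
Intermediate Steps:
z = -86 (z = 10 - 96 = -86)
q(y, V) = 7*y (q(y, V) = y + 6*y = 7*y)
((6*7)*(-2) + q(-4, 4*(-4)))*z = ((6*7)*(-2) + 7*(-4))*(-86) = (42*(-2) - 28)*(-86) = (-84 - 28)*(-86) = -112*(-86) = 9632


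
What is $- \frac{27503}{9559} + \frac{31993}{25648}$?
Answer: $- \frac{399575857}{245169232} \approx -1.6298$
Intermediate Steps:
$- \frac{27503}{9559} + \frac{31993}{25648} = - \frac{399575857}{245169232}$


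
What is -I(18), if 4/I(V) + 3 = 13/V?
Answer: 72/41 ≈ 1.7561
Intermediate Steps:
I(V) = 4/(-3 + 13/V)
-I(18) = -(-4)*18/(-13 + 3*18) = -(-4)*18/(-13 + 54) = -(-4)*18/41 = -1*(-72/41) = 72/41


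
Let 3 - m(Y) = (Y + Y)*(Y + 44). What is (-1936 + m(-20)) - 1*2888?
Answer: -3861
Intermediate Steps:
m(Y) = 3 - 2*Y*(44 + Y) (m(Y) = 3 - (Y + Y)*(Y + 44) = 3 - 2*Y*(44 + Y))
(-1936 + m(-20)) - 1*2888 = (-1936 + (3 - 88*(-20) - 2*(-20)**2)) - 1*2888 = (-1936 + (3 + 1760 - 2*400)) - 2888 = (-1936 + (3 + 1760 - 800)) - 2888 = (-1936 + 963) - 2888 = -973 - 2888 = -3861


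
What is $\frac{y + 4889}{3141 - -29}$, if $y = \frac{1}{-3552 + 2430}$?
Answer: $\frac{5485457}{3556740} \approx 1.5423$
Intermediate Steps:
$y = - \frac{1}{1122}$ ($y = \frac{1}{-1122} = - \frac{1}{1122} \approx -0.00089127$)
$\frac{y + 4889}{3141 - -29} = \frac{- \frac{1}{1122} + 4889}{3141 - -29} = \frac{5485457}{1122 \left(3141 + \left(-21 + 50\right)\right)} = \frac{5485457}{1122 \left(3141 + 29\right)} = \frac{5485457}{1122 \cdot 3170} = \frac{5485457}{1122} \cdot \frac{1}{3170} = \frac{5485457}{3556740}$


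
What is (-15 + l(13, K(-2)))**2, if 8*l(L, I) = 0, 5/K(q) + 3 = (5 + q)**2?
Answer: 225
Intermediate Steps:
K(q) = 5/(-3 + (5 + q)**2)
l(L, I) = 0 (l(L, I) = (1/8)*0 = 0)
(-15 + l(13, K(-2)))**2 = (-15 + 0)**2 = (-15)**2 = 225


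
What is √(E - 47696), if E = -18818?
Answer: I*√66514 ≈ 257.9*I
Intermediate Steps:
√(E - 47696) = √(-18818 - 47696) = √(-66514) = I*√66514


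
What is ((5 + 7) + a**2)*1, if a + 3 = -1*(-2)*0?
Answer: 21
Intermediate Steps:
a = -3 (a = -3 - 1*(-2)*0 = -3 + 2*0 = -3 + 0 = -3)
((5 + 7) + a**2)*1 = ((5 + 7) + (-3)**2)*1 = (12 + 9)*1 = 21*1 = 21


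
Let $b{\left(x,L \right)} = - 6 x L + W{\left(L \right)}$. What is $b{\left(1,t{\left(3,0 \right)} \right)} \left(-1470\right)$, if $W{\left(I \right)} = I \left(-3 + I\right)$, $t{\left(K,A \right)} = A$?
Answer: $0$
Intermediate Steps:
$b{\left(x,L \right)} = L \left(-3 + L\right) - 6 L x$ ($b{\left(x,L \right)} = - 6 x L + L \left(-3 + L\right) = - 6 L x + L \left(-3 + L\right) = L \left(-3 + L\right) - 6 L x$)
$b{\left(1,t{\left(3,0 \right)} \right)} \left(-1470\right) = 0 \left(-3 + 0 - 6\right) \left(-1470\right) = 0 \left(-9\right) \left(-1470\right) = 0 \left(-1470\right) = 0$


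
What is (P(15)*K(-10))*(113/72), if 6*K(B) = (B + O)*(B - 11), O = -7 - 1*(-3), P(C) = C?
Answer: 27685/24 ≈ 1153.5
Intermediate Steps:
O = -4 (O = -7 + 3 = -4)
K(B) = (-11 + B)*(-4 + B)/6 (K(B) = ((B - 4)*(B - 11))/6 = ((-4 + B)*(-11 + B))/6 = ((-11 + B)*(-4 + B))/6 = (-11 + B)*(-4 + B)/6)
(P(15)*K(-10))*(113/72) = (15*(22/3 - 5/2*(-10) + (⅙)*(-10)²))*(113/72) = (15*(22/3 + 25 + (⅙)*100))*(113*(1/72)) = (15*(22/3 + 25 + 50/3))*(113/72) = (15*49)*(113/72) = 735*(113/72) = 27685/24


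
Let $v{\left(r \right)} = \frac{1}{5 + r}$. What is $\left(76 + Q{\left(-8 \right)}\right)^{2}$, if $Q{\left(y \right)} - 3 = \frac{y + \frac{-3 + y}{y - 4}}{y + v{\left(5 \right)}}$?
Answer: $\frac{1434212641}{224676} \approx 6383.5$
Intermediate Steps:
$Q{\left(y \right)} = 3 + \frac{y + \frac{-3 + y}{-4 + y}}{\frac{1}{10} + y}$ ($Q{\left(y \right)} = 3 + \frac{y + \frac{-3 + y}{y - 4}}{y + \frac{1}{5 + 5}} = 3 + \frac{y + \frac{-3 + y}{-4 + y}}{y + \frac{1}{10}} = 3 + \frac{y + \frac{-3 + y}{-4 + y}}{\frac{1}{10} + y}$)
$\left(76 + Q{\left(-8 \right)}\right)^{2} = \left(76 + \frac{-42 - -1176 + 40 \left(-8\right)^{2}}{-4 - -312 + 10 \left(-8\right)^{2}}\right)^{2} = \left(76 + \frac{-42 + 1176 + 40 \cdot 64}{-4 + 312 + 10 \cdot 64}\right)^{2} = \left(76 + \frac{-42 + 1176 + 2560}{-4 + 312 + 640}\right)^{2} = \left(76 + \frac{1}{948} \cdot 3694\right)^{2} = \left(76 + \frac{1847}{474}\right)^{2} = \left(\frac{37871}{474}\right)^{2} = \frac{1434212641}{224676}$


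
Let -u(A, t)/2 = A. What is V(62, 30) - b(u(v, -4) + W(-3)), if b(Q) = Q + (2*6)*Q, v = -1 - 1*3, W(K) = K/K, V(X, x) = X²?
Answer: 3727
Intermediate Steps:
W(K) = 1
v = -4 (v = -1 - 3 = -4)
u(A, t) = -2*A
b(Q) = 13*Q (b(Q) = Q + 12*Q = 13*Q)
V(62, 30) - b(u(v, -4) + W(-3)) = 62² - 13*(-2*(-4) + 1) = 3844 - 13*(8 + 1) = 3844 - 13*9 = 3844 - 1*117 = 3844 - 117 = 3727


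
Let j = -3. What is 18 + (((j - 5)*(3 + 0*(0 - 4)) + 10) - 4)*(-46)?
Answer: 846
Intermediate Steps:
18 + (((j - 5)*(3 + 0*(0 - 4)) + 10) - 4)*(-46) = 18 + (((-3 - 5)*(3 + 0*(0 - 4)) + 10) - 4)*(-46) = 18 + ((-8*(3 + 0*(-4)) + 10) - 4)*(-46) = 18 + ((-8*(3 + 0) + 10) - 4)*(-46) = 18 + ((-8*3 + 10) - 4)*(-46) = 18 + ((-24 + 10) - 4)*(-46) = 18 + (-14 - 4)*(-46) = 18 - 18*(-46) = 18 + 828 = 846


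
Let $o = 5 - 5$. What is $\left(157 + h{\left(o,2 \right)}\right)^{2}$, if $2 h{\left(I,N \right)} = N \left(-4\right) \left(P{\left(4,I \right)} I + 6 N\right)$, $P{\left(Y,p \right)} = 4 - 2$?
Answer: $11881$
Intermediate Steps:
$o = 0$
$P{\left(Y,p \right)} = 2$
$h{\left(I,N \right)} = - 2 N \left(2 I + 6 N\right)$ ($h{\left(I,N \right)} = \frac{N \left(-4\right) \left(2 I + 6 N\right)}{2} = \frac{- 4 N \left(2 I + 6 N\right)}{2} = \frac{\left(-4\right) N \left(2 I + 6 N\right)}{2} = - 2 N \left(2 I + 6 N\right)$)
$\left(157 + h{\left(o,2 \right)}\right)^{2} = \left(157 - 8 \left(0 + 3 \cdot 2\right)\right)^{2} = \left(157 - 8 \left(0 + 6\right)\right)^{2} = \left(157 - 8 \cdot 6\right)^{2} = \left(157 - 48\right)^{2} = 109^{2} = 11881$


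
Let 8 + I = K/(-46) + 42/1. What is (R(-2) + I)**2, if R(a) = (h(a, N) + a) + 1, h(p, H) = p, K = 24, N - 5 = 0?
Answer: 491401/529 ≈ 928.92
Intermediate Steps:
N = 5 (N = 5 + 0 = 5)
R(a) = 1 + 2*a (R(a) = (a + a) + 1 = 2*a + 1 = 1 + 2*a)
I = 770/23 (I = -8 + (24/(-46) + 42/1) = -8 + (24*(-1/46) + 42*1) = -8 + (-12/23 + 42) = -8 + 954/23 = 770/23 ≈ 33.478)
(R(-2) + I)**2 = ((1 + 2*(-2)) + 770/23)**2 = ((1 - 4) + 770/23)**2 = (-3 + 770/23)**2 = (701/23)**2 = 491401/529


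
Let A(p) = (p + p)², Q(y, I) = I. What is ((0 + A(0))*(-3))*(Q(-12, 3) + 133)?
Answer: 0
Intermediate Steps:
A(p) = 4*p² (A(p) = (2*p)² = 4*p²)
((0 + A(0))*(-3))*(Q(-12, 3) + 133) = ((0 + 4*0²)*(-3))*(3 + 133) = ((0 + 4*0)*(-3))*136 = ((0 + 0)*(-3))*136 = (0*(-3))*136 = 0*136 = 0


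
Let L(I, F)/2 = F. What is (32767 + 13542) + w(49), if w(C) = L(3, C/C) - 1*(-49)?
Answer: 46360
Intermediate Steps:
L(I, F) = 2*F
w(C) = 51 (w(C) = 2*(C/C) - 1*(-49) = 2*1 + 49 = 2 + 49 = 51)
(32767 + 13542) + w(49) = (32767 + 13542) + 51 = 46309 + 51 = 46360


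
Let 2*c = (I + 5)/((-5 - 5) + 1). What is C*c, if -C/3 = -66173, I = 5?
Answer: -330865/3 ≈ -1.1029e+5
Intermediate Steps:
C = 198519 (C = -3*(-66173) = 198519)
c = -5/9 (c = ((5 + 5)/((-5 - 5) + 1))/2 = (10/(-10 + 1))/2 = (10/(-9))/2 = (10*(-⅑))/2 = (½)*(-10/9) = -5/9 ≈ -0.55556)
C*c = 198519*(-5/9) = -330865/3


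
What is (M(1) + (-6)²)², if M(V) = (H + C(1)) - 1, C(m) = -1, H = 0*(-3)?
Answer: 1156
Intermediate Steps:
H = 0
M(V) = -2 (M(V) = (0 - 1) - 1 = -1 - 1 = -2)
(M(1) + (-6)²)² = (-2 + (-6)²)² = (-2 + 36)² = 34² = 1156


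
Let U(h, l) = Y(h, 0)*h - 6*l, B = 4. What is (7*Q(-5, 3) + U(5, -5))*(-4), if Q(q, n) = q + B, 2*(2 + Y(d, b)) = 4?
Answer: -92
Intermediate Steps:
Y(d, b) = 0 (Y(d, b) = -2 + (½)*4 = -2 + 2 = 0)
Q(q, n) = 4 + q (Q(q, n) = q + 4 = 4 + q)
U(h, l) = -6*l (U(h, l) = 0*h - 6*l = 0 - 6*l = -6*l)
(7*Q(-5, 3) + U(5, -5))*(-4) = (7*(4 - 5) - 6*(-5))*(-4) = (7*(-1) + 30)*(-4) = (-7 + 30)*(-4) = 23*(-4) = -92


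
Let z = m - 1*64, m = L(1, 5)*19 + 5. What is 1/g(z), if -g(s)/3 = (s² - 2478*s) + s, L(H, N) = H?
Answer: -1/302040 ≈ -3.3108e-6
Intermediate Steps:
m = 24 (m = 1*19 + 5 = 19 + 5 = 24)
z = -40 (z = 24 - 1*64 = 24 - 64 = -40)
g(s) = -3*s² + 7431*s (g(s) = -3*((s² - 2478*s) + s) = -3*(s² - 2477*s) = -3*s² + 7431*s)
1/g(z) = 1/(3*(-40)*(2477 - 1*(-40))) = 1/(3*(-40)*(2477 + 40)) = 1/(3*(-40)*2517) = 1/(-302040) = -1/302040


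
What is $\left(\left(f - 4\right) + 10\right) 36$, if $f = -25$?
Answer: $-684$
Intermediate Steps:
$\left(\left(f - 4\right) + 10\right) 36 = \left(\left(-25 - 4\right) + 10\right) 36 = \left(-29 + 10\right) 36 = \left(-19\right) 36 = -684$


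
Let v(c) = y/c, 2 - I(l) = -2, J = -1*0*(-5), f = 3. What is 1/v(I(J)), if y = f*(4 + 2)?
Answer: 2/9 ≈ 0.22222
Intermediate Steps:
J = 0 (J = 0*(-5) = 0)
y = 18 (y = 3*(4 + 2) = 3*6 = 18)
I(l) = 4 (I(l) = 2 - 1*(-2) = 2 + 2 = 4)
v(c) = 18/c
1/v(I(J)) = 1/(18/4) = 1/(18*(¼)) = 1/(9/2) = 2/9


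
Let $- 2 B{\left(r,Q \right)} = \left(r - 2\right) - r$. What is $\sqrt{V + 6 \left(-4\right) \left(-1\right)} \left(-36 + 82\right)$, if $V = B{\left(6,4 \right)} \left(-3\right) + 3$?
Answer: $92 \sqrt{6} \approx 225.35$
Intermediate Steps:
$B{\left(r,Q \right)} = 1$ ($B{\left(r,Q \right)} = - \frac{\left(r - 2\right) - r}{2} = - \frac{\left(-2 + r\right) - r}{2} = \left(- \frac{1}{2}\right) \left(-2\right) = 1$)
$V = 0$ ($V = 1 \left(-3\right) + 3 = -3 + 3 = 0$)
$\sqrt{V + 6 \left(-4\right) \left(-1\right)} \left(-36 + 82\right) = \sqrt{0 + 6 \left(-4\right) \left(-1\right)} \left(-36 + 82\right) = \sqrt{0 - -24} \cdot 46 = \sqrt{0 + 24} \cdot 46 = \sqrt{24} \cdot 46 = 2 \sqrt{6} \cdot 46 = 92 \sqrt{6}$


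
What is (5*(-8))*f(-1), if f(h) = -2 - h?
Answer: 40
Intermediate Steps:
(5*(-8))*f(-1) = (5*(-8))*(-2 - 1*(-1)) = -40*(-2 + 1) = -40*(-1) = 40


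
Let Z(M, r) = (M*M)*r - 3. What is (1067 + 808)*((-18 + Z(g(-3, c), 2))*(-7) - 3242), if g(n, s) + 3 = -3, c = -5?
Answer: -6748125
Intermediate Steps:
g(n, s) = -6 (g(n, s) = -3 - 3 = -6)
Z(M, r) = -3 + r*M² (Z(M, r) = M²*r - 3 = r*M² - 3 = -3 + r*M²)
(1067 + 808)*((-18 + Z(g(-3, c), 2))*(-7) - 3242) = (1067 + 808)*((-18 + (-3 + 2*(-6)²))*(-7) - 3242) = 1875*((-18 + (-3 + 2*36))*(-7) - 3242) = 1875*((-18 + (-3 + 72))*(-7) - 3242) = 1875*((-18 + 69)*(-7) - 3242) = 1875*(51*(-7) - 3242) = 1875*(-357 - 3242) = 1875*(-3599) = -6748125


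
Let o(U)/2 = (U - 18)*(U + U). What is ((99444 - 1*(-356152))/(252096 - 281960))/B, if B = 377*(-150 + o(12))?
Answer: 113899/1232830716 ≈ 9.2388e-5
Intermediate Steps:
o(U) = 4*U*(-18 + U) (o(U) = 2*((U - 18)*(U + U)) = 2*((-18 + U)*(2*U)) = 2*(2*U*(-18 + U)) = 4*U*(-18 + U))
B = -165126 (B = 377*(-150 + 4*12*(-18 + 12)) = 377*(-150 + 4*12*(-6)) = 377*(-150 - 288) = 377*(-438) = -165126)
((99444 - 1*(-356152))/(252096 - 281960))/B = ((99444 - 1*(-356152))/(252096 - 281960))/(-165126) = ((99444 + 356152)/(-29864))*(-1/165126) = (455596*(-1/29864))*(-1/165126) = -113899/7466*(-1/165126) = 113899/1232830716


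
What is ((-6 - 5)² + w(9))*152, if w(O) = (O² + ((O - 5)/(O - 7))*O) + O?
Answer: 34808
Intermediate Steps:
w(O) = O + O² + O*(-5 + O)/(-7 + O) (w(O) = (O² + ((-5 + O)/(-7 + O))*O) + O = (O² + O*(-5 + O)/(-7 + O)) + O = O + O² + O*(-5 + O)/(-7 + O))
((-6 - 5)² + w(9))*152 = ((-6 - 5)² + 9*(-12 + 9² - 5*9)/(-7 + 9))*152 = ((-11)² + 9*(-12 + 81 - 45)/2)*152 = (121 + 9*(½)*24)*152 = (121 + 108)*152 = 229*152 = 34808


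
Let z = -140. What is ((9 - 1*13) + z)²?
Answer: 20736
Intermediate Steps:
((9 - 1*13) + z)² = ((9 - 1*13) - 140)² = ((9 - 13) - 140)² = (-4 - 140)² = (-144)² = 20736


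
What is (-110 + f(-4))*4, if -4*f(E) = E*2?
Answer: -432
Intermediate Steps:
f(E) = -E/2 (f(E) = -E*2/4 = -E/2)
(-110 + f(-4))*4 = (-110 - ½*(-4))*4 = (-110 + 2)*4 = -108*4 = -432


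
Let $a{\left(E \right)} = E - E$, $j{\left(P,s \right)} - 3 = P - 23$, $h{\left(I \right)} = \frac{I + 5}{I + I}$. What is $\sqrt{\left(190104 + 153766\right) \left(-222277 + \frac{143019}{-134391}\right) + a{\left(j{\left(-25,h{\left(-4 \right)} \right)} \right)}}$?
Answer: $\frac{2 i \sqrt{38346767898565580095}}{44797} \approx 2.7647 \cdot 10^{5} i$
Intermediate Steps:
$h{\left(I \right)} = \frac{5 + I}{2 I}$
$j{\left(P,s \right)} = -20 + P$ ($j{\left(P,s \right)} = 3 + \left(P - 23\right) = 3 + \left(-23 + P\right) = -20 + P$)
$a{\left(E \right)} = 0$
$\sqrt{\left(190104 + 153766\right) \left(-222277 + \frac{143019}{-134391}\right) + a{\left(j{\left(-25,h{\left(-4 \right)} \right)} \right)}} = \sqrt{\left(190104 + 153766\right) \left(-222277 + \frac{143019}{-134391}\right) + 0} = \sqrt{343870 \left(-222277 + 143019 \left(- \frac{1}{134391}\right)\right) + 0} = \sqrt{343870 \left(-222277 - \frac{47673}{44797}\right) + 0} = \sqrt{343870 \left(- \frac{9957390442}{44797}\right) + 0} = \sqrt{- \frac{3424047851290540}{44797} + 0} = \sqrt{- \frac{3424047851290540}{44797}} = \frac{2 i \sqrt{38346767898565580095}}{44797}$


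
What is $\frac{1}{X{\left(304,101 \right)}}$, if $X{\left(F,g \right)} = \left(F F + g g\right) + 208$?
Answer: $\frac{1}{102825} \approx 9.7253 \cdot 10^{-6}$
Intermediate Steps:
$X{\left(F,g \right)} = 208 + F^{2} + g^{2}$ ($X{\left(F,g \right)} = \left(F^{2} + g^{2}\right) + 208 = 208 + F^{2} + g^{2}$)
$\frac{1}{X{\left(304,101 \right)}} = \frac{1}{208 + 304^{2} + 101^{2}} = \frac{1}{208 + 92416 + 10201} = \frac{1}{102825}$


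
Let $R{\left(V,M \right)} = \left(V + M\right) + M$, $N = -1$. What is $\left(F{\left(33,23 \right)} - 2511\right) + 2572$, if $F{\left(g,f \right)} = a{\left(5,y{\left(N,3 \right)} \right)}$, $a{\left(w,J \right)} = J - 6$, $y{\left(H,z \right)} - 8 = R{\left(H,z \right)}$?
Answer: $68$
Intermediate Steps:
$R{\left(V,M \right)} = V + 2 M$ ($R{\left(V,M \right)} = \left(M + V\right) + M = V + 2 M$)
$y{\left(H,z \right)} = 8 + H + 2 z$ ($y{\left(H,z \right)} = 8 + \left(H + 2 z\right) = 8 + H + 2 z$)
$a{\left(w,J \right)} = -6 + J$
$F{\left(g,f \right)} = 7$ ($F{\left(g,f \right)} = -6 + \left(8 - 1 + 2 \cdot 3\right) = -6 + \left(8 - 1 + 6\right) = -6 + 13 = 7$)
$\left(F{\left(33,23 \right)} - 2511\right) + 2572 = \left(7 - 2511\right) + 2572 = -2504 + 2572 = 68$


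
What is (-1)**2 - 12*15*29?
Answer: -5219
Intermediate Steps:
(-1)**2 - 12*15*29 = 1 - 180*29 = 1 - 1*5220 = 1 - 5220 = -5219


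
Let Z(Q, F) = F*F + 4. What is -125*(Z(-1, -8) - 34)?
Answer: -4250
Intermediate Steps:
Z(Q, F) = 4 + F**2 (Z(Q, F) = F**2 + 4 = 4 + F**2)
-125*(Z(-1, -8) - 34) = -125*((4 + (-8)**2) - 34) = -125*((4 + 64) - 34) = -125*(68 - 34) = -125*34 = -4250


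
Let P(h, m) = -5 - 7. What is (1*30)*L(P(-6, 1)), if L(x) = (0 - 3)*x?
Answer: 1080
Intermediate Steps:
P(h, m) = -12
L(x) = -3*x
(1*30)*L(P(-6, 1)) = (1*30)*(-3*(-12)) = 30*36 = 1080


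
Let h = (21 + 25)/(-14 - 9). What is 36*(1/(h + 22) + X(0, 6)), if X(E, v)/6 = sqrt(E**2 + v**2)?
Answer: 6489/5 ≈ 1297.8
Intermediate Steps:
h = -2 (h = 46/(-23) = 46*(-1/23) = -2)
X(E, v) = 6*sqrt(E**2 + v**2)
36*(1/(h + 22) + X(0, 6)) = 36*(1/(-2 + 22) + 6*sqrt(0**2 + 6**2)) = 36*(1/20 + 6*sqrt(0 + 36)) = 36*(1/20 + 6*sqrt(36)) = 36*(1/20 + 6*6) = 36*(1/20 + 36) = 36*(721/20) = 6489/5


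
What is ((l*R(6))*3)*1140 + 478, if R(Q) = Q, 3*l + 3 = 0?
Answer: -20042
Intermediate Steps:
l = -1 (l = -1 + (⅓)*0 = -1 + 0 = -1)
((l*R(6))*3)*1140 + 478 = (-1*6*3)*1140 + 478 = -6*3*1140 + 478 = -18*1140 + 478 = -20520 + 478 = -20042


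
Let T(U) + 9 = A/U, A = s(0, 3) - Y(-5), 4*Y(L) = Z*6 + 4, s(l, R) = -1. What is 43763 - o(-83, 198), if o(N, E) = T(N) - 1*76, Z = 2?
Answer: 3639379/83 ≈ 43848.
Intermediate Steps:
Y(L) = 4 (Y(L) = (2*6 + 4)/4 = (12 + 4)/4 = (¼)*16 = 4)
A = -5 (A = -1 - 1*4 = -1 - 4 = -5)
T(U) = -9 - 5/U
o(N, E) = -85 - 5/N (o(N, E) = (-9 - 5/N) - 1*76 = (-9 - 5/N) - 76 = -85 - 5/N)
43763 - o(-83, 198) = 43763 - (-85 - 5/(-83)) = 43763 - (-85 - 5*(-1/83)) = 43763 - (-85 + 5/83) = 43763 - 1*(-7050/83) = 43763 + 7050/83 = 3639379/83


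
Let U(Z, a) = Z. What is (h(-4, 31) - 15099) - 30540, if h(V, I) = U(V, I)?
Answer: -45643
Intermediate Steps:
h(V, I) = V
(h(-4, 31) - 15099) - 30540 = (-4 - 15099) - 30540 = -15103 - 30540 = -45643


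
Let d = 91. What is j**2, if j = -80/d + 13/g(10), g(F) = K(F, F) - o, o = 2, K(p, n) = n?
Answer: 294849/529984 ≈ 0.55634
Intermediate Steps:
g(F) = -2 + F (g(F) = F - 1*2 = F - 2 = -2 + F)
j = 543/728 (j = -80/91 + 13/(-2 + 10) = -80*1/91 + 13/8 = -80/91 + 13*(1/8) = -80/91 + 13/8 = 543/728 ≈ 0.74588)
j**2 = (543/728)**2 = 294849/529984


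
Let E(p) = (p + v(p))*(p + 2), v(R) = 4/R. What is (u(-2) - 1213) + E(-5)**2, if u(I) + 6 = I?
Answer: -22956/25 ≈ -918.24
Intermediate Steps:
u(I) = -6 + I
E(p) = (2 + p)*(p + 4/p) (E(p) = (p + 4/p)*(p + 2) = (p + 4/p)*(2 + p) = (2 + p)*(p + 4/p))
(u(-2) - 1213) + E(-5)**2 = ((-6 - 2) - 1213) + (4 + (-5)**2 + 2*(-5) + 8/(-5))**2 = (-8 - 1213) + (4 + 25 - 10 + 8*(-1/5))**2 = -1221 + (4 + 25 - 10 - 8/5)**2 = -1221 + (87/5)**2 = -1221 + 7569/25 = -22956/25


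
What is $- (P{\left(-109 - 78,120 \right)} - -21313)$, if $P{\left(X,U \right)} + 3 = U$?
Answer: $-21430$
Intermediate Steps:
$P{\left(X,U \right)} = -3 + U$
$- (P{\left(-109 - 78,120 \right)} - -21313) = - (\left(-3 + 120\right) - -21313) = - (117 + 21313) = \left(-1\right) 21430 = -21430$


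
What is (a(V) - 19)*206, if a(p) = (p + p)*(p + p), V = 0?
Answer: -3914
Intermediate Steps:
a(p) = 4*p² (a(p) = (2*p)*(2*p) = 4*p²)
(a(V) - 19)*206 = (4*0² - 19)*206 = (4*0 - 19)*206 = (0 - 19)*206 = -19*206 = -3914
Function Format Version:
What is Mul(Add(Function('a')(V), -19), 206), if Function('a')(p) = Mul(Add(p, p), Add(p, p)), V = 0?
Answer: -3914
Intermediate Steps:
Function('a')(p) = Mul(4, Pow(p, 2)) (Function('a')(p) = Mul(Mul(2, p), Mul(2, p)) = Mul(4, Pow(p, 2)))
Mul(Add(Function('a')(V), -19), 206) = Mul(Add(Mul(4, Pow(0, 2)), -19), 206) = Mul(Add(Mul(4, 0), -19), 206) = Mul(Add(0, -19), 206) = Mul(-19, 206) = -3914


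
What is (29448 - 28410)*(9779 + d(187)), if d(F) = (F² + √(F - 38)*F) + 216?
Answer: 46672632 + 194106*√149 ≈ 4.9042e+7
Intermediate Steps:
d(F) = 216 + F² + F*√(-38 + F) (d(F) = (F² + √(-38 + F)*F) + 216 = (F² + F*√(-38 + F)) + 216 = 216 + F² + F*√(-38 + F))
(29448 - 28410)*(9779 + d(187)) = (29448 - 28410)*(9779 + (216 + 187² + 187*√(-38 + 187))) = 1038*(9779 + (216 + 34969 + 187*√149)) = 1038*(9779 + (35185 + 187*√149)) = 1038*(44964 + 187*√149) = 46672632 + 194106*√149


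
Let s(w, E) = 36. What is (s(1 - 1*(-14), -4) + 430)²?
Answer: 217156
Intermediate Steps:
(s(1 - 1*(-14), -4) + 430)² = (36 + 430)² = 466² = 217156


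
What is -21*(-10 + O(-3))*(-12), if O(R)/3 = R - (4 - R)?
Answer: -10080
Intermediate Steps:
O(R) = -12 + 6*R (O(R) = 3*(R - (4 - R)) = 3*(R + (-4 + R)) = 3*(-4 + 2*R) = -12 + 6*R)
-21*(-10 + O(-3))*(-12) = -21*(-10 + (-12 + 6*(-3)))*(-12) = -21*(-10 + (-12 - 18))*(-12) = -21*(-10 - 30)*(-12) = -21*(-40)*(-12) = 840*(-12) = -10080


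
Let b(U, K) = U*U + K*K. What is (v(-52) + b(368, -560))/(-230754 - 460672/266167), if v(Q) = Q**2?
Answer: -60117543288/30709780295 ≈ -1.9576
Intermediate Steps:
b(U, K) = K**2 + U**2 (b(U, K) = U**2 + K**2 = K**2 + U**2)
(v(-52) + b(368, -560))/(-230754 - 460672/266167) = ((-52)**2 + ((-560)**2 + 368**2))/(-230754 - 460672/266167) = (2704 + (313600 + 135424))/(-230754 - 460672*1/266167) = (2704 + 449024)/(-230754 - 460672/266167) = 451728/(-61419560590/266167) = 451728*(-266167/61419560590) = -60117543288/30709780295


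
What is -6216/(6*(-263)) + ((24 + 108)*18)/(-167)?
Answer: -451876/43921 ≈ -10.288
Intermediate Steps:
-6216/(6*(-263)) + ((24 + 108)*18)/(-167) = -6216/(-1578) + (132*18)*(-1/167) = -6216*(-1/1578) + 2376*(-1/167) = 1036/263 - 2376/167 = -451876/43921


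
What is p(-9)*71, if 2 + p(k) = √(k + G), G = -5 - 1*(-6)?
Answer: -142 + 142*I*√2 ≈ -142.0 + 200.82*I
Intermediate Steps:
G = 1 (G = -5 + 6 = 1)
p(k) = -2 + √(1 + k) (p(k) = -2 + √(k + 1) = -2 + √(1 + k))
p(-9)*71 = (-2 + √(1 - 9))*71 = (-2 + √(-8))*71 = (-2 + 2*I*√2)*71 = -142 + 142*I*√2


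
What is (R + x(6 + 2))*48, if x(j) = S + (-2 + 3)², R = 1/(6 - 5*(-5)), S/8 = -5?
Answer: -57984/31 ≈ -1870.5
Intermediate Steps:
S = -40 (S = 8*(-5) = -40)
R = 1/31 (R = 1/(6 + 25) = 1/31 ≈ 0.032258)
x(j) = -39 (x(j) = -40 + (-2 + 3)² = -40 + 1² = -40 + 1 = -39)
(R + x(6 + 2))*48 = (1/31 - 39)*48 = -1208/31*48 = -57984/31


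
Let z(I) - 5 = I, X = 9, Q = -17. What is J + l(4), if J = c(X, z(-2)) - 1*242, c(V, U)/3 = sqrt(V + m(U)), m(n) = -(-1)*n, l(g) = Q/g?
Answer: -985/4 + 6*sqrt(3) ≈ -235.86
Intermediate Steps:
z(I) = 5 + I
l(g) = -17/g
m(n) = n
c(V, U) = 3*sqrt(U + V) (c(V, U) = 3*sqrt(V + U) = 3*sqrt(U + V))
J = -242 + 6*sqrt(3) (J = 3*sqrt((5 - 2) + 9) - 1*242 = 3*sqrt(3 + 9) - 242 = 3*sqrt(12) - 242 = 3*(2*sqrt(3)) - 242 = 6*sqrt(3) - 242 = -242 + 6*sqrt(3) ≈ -231.61)
J + l(4) = (-242 + 6*sqrt(3)) - 17/4 = -985/4 + 6*sqrt(3)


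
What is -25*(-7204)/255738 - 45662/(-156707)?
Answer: 19950219628/20037967383 ≈ 0.99562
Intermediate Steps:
-25*(-7204)/255738 - 45662/(-156707) = 180100*(1/255738) - 45662*(-1/156707) = 90050/127869 + 45662/156707 = 19950219628/20037967383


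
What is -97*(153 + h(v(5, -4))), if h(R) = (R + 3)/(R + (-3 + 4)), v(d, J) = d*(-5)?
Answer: -179159/12 ≈ -14930.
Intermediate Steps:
v(d, J) = -5*d
h(R) = (3 + R)/(1 + R) (h(R) = (3 + R)/(R + 1) = (3 + R)/(1 + R))
-97*(153 + h(v(5, -4))) = -97*(153 + (3 - 5*5)/(1 - 5*5)) = -97*(153 + (3 - 25)/(1 - 25)) = -97*(153 - 22/(-24)) = -97*(153 - 1/24*(-22)) = -97*(153 + 11/12) = -97*1847/12 = -179159/12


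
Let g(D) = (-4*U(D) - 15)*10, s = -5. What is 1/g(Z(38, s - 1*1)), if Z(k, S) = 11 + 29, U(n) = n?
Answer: -1/1750 ≈ -0.00057143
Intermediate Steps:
Z(k, S) = 40
g(D) = -150 - 40*D (g(D) = (-4*D - 15)*10 = (-15 - 4*D)*10 = -150 - 40*D)
1/g(Z(38, s - 1*1)) = 1/(-150 - 40*40) = 1/(-150 - 1600) = 1/(-1750) = -1/1750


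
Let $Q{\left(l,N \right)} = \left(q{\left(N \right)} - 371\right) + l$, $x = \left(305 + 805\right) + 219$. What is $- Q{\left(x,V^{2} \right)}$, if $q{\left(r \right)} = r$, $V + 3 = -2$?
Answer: $-983$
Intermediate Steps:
$V = -5$ ($V = -3 - 2 = -5$)
$x = 1329$ ($x = 1110 + 219 = 1329$)
$Q{\left(l,N \right)} = -371 + N + l$ ($Q{\left(l,N \right)} = \left(N - 371\right) + l = \left(-371 + N\right) + l = -371 + N + l$)
$- Q{\left(x,V^{2} \right)} = - (-371 + \left(-5\right)^{2} + 1329) = - (-371 + 25 + 1329) = \left(-1\right) 983 = -983$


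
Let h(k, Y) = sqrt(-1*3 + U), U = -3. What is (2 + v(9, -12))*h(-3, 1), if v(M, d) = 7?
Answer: 9*I*sqrt(6) ≈ 22.045*I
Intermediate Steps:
h(k, Y) = I*sqrt(6) (h(k, Y) = sqrt(-1*3 - 3) = sqrt(-3 - 3) = sqrt(-6) = I*sqrt(6))
(2 + v(9, -12))*h(-3, 1) = (2 + 7)*(I*sqrt(6)) = 9*(I*sqrt(6)) = 9*I*sqrt(6)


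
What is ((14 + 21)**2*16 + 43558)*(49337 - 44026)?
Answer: 335432138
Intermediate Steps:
((14 + 21)**2*16 + 43558)*(49337 - 44026) = (35**2*16 + 43558)*5311 = (1225*16 + 43558)*5311 = (19600 + 43558)*5311 = 63158*5311 = 335432138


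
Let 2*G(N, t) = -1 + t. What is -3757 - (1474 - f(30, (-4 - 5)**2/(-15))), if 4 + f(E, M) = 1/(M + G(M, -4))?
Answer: -413575/79 ≈ -5235.1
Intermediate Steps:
G(N, t) = -1/2 + t/2 (G(N, t) = (-1 + t)/2 = -1/2 + t/2)
f(E, M) = -4 + 1/(-5/2 + M) (f(E, M) = -4 + 1/(M + (-1/2 + (1/2)*(-4))) = -4 + 1/(M + (-1/2 - 2)) = -4 + 1/(M - 5/2) = -4 + 1/(-5/2 + M))
-3757 - (1474 - f(30, (-4 - 5)**2/(-15))) = -3757 - (1474 - 2*(11 - 4*(-4 - 5)**2/(-15))/(-5 + 2*((-4 - 5)**2/(-15)))) = -3757 - (1474 - 2*(11 - 4*(-9)**2*(-1)/15)/(-5 + 2*((-9)**2*(-1/15)))) = -3757 - (1474 - 2*(11 - 324*(-1)/15)/(-5 + 2*(81*(-1/15)))) = -3757 - (1474 - 2*(11 - 4*(-27/5))/(-5 + 2*(-27/5))) = -3757 - (1474 - 2*(11 + 108/5)/(-5 - 54/5)) = -3757 - (1474 - 2*163/((-79/5)*5)) = -3757 - (1474 - 2*(-5)*163/(79*5)) = -3757 - (1474 - 1*(-326/79)) = -3757 - (1474 + 326/79) = -3757 - 1*116772/79 = -3757 - 116772/79 = -413575/79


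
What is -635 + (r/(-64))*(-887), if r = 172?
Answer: 27981/16 ≈ 1748.8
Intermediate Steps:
-635 + (r/(-64))*(-887) = -635 + (172/(-64))*(-887) = -635 + (172*(-1/64))*(-887) = -635 - 43/16*(-887) = -635 + 38141/16 = 27981/16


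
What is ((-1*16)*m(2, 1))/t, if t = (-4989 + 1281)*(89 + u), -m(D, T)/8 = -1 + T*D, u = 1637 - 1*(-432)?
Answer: -16/1000233 ≈ -1.5996e-5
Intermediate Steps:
u = 2069 (u = 1637 + 432 = 2069)
m(D, T) = 8 - 8*D*T (m(D, T) = -8*(-1 + T*D) = -8*(-1 + D*T) = 8 - 8*D*T)
t = -8001864 (t = (-4989 + 1281)*(89 + 2069) = -3708*2158 = -8001864)
((-1*16)*m(2, 1))/t = ((-1*16)*(8 - 8*2*1))/(-8001864) = -16*(8 - 16)*(-1/8001864) = -16*(-8)*(-1/8001864) = 128*(-1/8001864) = -16/1000233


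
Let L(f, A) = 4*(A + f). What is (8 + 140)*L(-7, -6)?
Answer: -7696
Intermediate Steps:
L(f, A) = 4*A + 4*f
(8 + 140)*L(-7, -6) = (8 + 140)*(4*(-6) + 4*(-7)) = 148*(-24 - 28) = 148*(-52) = -7696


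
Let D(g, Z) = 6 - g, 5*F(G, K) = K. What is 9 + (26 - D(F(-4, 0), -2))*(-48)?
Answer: -951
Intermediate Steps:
F(G, K) = K/5
9 + (26 - D(F(-4, 0), -2))*(-48) = 9 + (26 - (6 - 0/5))*(-48) = 9 + (26 - (6 - 1*0))*(-48) = 9 + (26 - (6 + 0))*(-48) = 9 + (26 - 1*6)*(-48) = 9 + (26 - 6)*(-48) = 9 + 20*(-48) = 9 - 960 = -951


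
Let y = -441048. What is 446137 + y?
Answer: 5089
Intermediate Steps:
446137 + y = 446137 - 441048 = 5089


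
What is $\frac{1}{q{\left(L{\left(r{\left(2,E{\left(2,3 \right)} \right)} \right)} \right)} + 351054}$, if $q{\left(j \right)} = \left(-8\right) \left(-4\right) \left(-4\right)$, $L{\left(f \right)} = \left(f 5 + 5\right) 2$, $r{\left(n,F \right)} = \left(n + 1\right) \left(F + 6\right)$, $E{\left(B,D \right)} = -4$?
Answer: $\frac{1}{350926} \approx 2.8496 \cdot 10^{-6}$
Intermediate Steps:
$r{\left(n,F \right)} = \left(1 + n\right) \left(6 + F\right)$
$L{\left(f \right)} = 10 + 10 f$ ($L{\left(f \right)} = \left(5 f + 5\right) 2 = \left(5 + 5 f\right) 2 = 10 + 10 f$)
$q{\left(j \right)} = -128$ ($q{\left(j \right)} = 32 \left(-4\right) = -128$)
$\frac{1}{q{\left(L{\left(r{\left(2,E{\left(2,3 \right)} \right)} \right)} \right)} + 351054} = \frac{1}{-128 + 351054} = \frac{1}{350926}$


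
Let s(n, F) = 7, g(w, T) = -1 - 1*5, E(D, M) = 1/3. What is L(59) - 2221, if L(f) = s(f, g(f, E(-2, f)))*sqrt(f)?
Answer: -2221 + 7*sqrt(59) ≈ -2167.2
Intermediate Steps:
E(D, M) = 1/3
g(w, T) = -6 (g(w, T) = -1 - 5 = -6)
L(f) = 7*sqrt(f)
L(59) - 2221 = 7*sqrt(59) - 2221 = -2221 + 7*sqrt(59)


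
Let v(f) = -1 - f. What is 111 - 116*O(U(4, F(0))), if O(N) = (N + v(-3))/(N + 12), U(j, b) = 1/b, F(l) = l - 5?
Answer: 5505/59 ≈ 93.305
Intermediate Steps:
F(l) = -5 + l
O(N) = (2 + N)/(12 + N) (O(N) = (N + (-1 - 1*(-3)))/(N + 12) = (N + (-1 + 3))/(12 + N) = (N + 2)/(12 + N) = (2 + N)/(12 + N))
111 - 116*O(U(4, F(0))) = 111 - 116*(2 + 1/(-5 + 0))/(12 + 1/(-5 + 0)) = 111 - 116*(2 + 1/(-5))/(12 + 1/(-5)) = 111 - 116*(2 - ⅕)/(12 - ⅕) = 111 - 116*9/(59/5*5) = 111 - 580*9/(59*5) = 111 - 116*9/59 = 111 - 1044/59 = 5505/59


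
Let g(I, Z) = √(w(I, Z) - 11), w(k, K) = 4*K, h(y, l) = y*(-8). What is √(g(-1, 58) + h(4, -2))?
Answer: √(-32 + √221) ≈ 4.1393*I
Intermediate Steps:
h(y, l) = -8*y
g(I, Z) = √(-11 + 4*Z) (g(I, Z) = √(4*Z - 11) = √(-11 + 4*Z))
√(g(-1, 58) + h(4, -2)) = √(√(-11 + 4*58) - 8*4) = √(√(-11 + 232) - 32) = √(√221 - 32) = √(-32 + √221)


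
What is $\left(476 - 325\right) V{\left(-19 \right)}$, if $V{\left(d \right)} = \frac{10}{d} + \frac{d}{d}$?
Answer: $\frac{1359}{19} \approx 71.526$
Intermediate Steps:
$V{\left(d \right)} = 1 + \frac{10}{d}$ ($V{\left(d \right)} = \frac{10}{d} + 1 = 1 + \frac{10}{d}$)
$\left(476 - 325\right) V{\left(-19 \right)} = \left(476 - 325\right) \frac{10 - 19}{-19} = 151 \left(\left(- \frac{1}{19}\right) \left(-9\right)\right) = 151 \cdot \frac{9}{19} = \frac{1359}{19}$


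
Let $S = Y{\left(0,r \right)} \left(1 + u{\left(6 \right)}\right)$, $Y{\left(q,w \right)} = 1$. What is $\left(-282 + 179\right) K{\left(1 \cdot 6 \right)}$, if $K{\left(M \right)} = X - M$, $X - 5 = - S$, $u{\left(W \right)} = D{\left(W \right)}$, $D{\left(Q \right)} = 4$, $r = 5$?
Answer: $618$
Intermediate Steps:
$u{\left(W \right)} = 4$
$S = 5$ ($S = 1 \left(1 + 4\right) = 1 \cdot 5 = 5$)
$X = 0$ ($X = 5 - 5 = 0$)
$K{\left(M \right)} = - M$ ($K{\left(M \right)} = 0 - M = - M$)
$\left(-282 + 179\right) K{\left(1 \cdot 6 \right)} = \left(-282 + 179\right) \left(- 1 \cdot 6\right) = - 103 \left(\left(-1\right) 6\right) = \left(-103\right) \left(-6\right) = 618$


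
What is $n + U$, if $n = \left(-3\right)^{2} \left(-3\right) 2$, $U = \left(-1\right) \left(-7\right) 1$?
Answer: $-47$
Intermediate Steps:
$U = 7$ ($U = 7 \cdot 1 = 7$)
$n = -54$ ($n = 9 \left(-3\right) 2 = \left(-27\right) 2 = -54$)
$n + U = -54 + 7 = -47$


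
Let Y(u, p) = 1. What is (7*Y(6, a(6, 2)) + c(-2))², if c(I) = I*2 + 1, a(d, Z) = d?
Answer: 16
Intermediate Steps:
c(I) = 1 + 2*I (c(I) = 2*I + 1 = 1 + 2*I)
(7*Y(6, a(6, 2)) + c(-2))² = (7*1 + (1 + 2*(-2)))² = (7 + (1 - 4))² = (7 - 3)² = 4² = 16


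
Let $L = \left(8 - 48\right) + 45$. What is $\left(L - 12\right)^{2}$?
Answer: $49$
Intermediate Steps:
$L = 5$ ($L = -40 + 45 = 5$)
$\left(L - 12\right)^{2} = \left(5 - 12\right)^{2} = \left(-7\right)^{2} = 49$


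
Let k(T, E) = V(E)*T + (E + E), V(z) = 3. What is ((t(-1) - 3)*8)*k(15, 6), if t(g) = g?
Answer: -1824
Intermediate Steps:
k(T, E) = 2*E + 3*T (k(T, E) = 3*T + (E + E) = 3*T + 2*E = 2*E + 3*T)
((t(-1) - 3)*8)*k(15, 6) = ((-1 - 3)*8)*(2*6 + 3*15) = (-4*8)*(12 + 45) = -32*57 = -1824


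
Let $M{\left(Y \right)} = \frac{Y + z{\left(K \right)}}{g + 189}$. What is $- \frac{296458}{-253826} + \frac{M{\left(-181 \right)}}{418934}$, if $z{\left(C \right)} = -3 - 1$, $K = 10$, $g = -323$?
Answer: $\frac{8321177975629}{7124534879428} \approx 1.168$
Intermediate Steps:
$z{\left(C \right)} = -4$
$M{\left(Y \right)} = \frac{2}{67} - \frac{Y}{134}$ ($M{\left(Y \right)} = \frac{Y - 4}{-323 + 189} = \frac{-4 + Y}{-134} = \left(-4 + Y\right) \left(- \frac{1}{134}\right) = \frac{2}{67} - \frac{Y}{134}$)
$- \frac{296458}{-253826} + \frac{M{\left(-181 \right)}}{418934} = - \frac{296458}{-253826} + \frac{\frac{2}{67} - - \frac{181}{134}}{418934} = \left(-296458\right) \left(- \frac{1}{253826}\right) + \left(\frac{2}{67} + \frac{181}{134}\right) \frac{1}{418934} = \frac{148229}{126913} + \frac{185}{134} \cdot \frac{1}{418934} = \frac{148229}{126913} + \frac{185}{56137156} = \frac{8321177975629}{7124534879428}$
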